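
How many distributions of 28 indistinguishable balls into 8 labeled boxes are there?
C(28+8-1, 8-1) = C(35, 7) = 6724520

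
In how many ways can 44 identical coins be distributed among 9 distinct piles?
C(44+9-1, 9-1) = C(52, 8) = 752538150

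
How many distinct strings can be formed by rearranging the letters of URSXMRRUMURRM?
13! / (3! × 1! × 1! × 5! × 3!) = 1441440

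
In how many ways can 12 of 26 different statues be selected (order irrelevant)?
C(26,12) = 26!/(12!×14!) = 9657700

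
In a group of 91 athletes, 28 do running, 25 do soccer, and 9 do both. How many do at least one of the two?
|A∪B| = |A| + |B| - |A∩B| = 28 + 25 - 9 = 44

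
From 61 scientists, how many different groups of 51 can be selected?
C(61,51) = 61!/(51!×10!) = 90177170226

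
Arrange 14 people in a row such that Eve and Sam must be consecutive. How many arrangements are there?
Treat the 2 as one block: (14-2+1)! × 2! = 6227020800 × 2 = 12454041600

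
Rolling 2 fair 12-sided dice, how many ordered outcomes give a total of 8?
Coefficient of x^8 in (x + x² + ... + x^12)^2. By inclusion-exclusion on dice exceeding 12: Σ_j (-1)^j C(2,j)·C(8-1-12j, 1) = C(2,0)·C(7,1) = 1·7 = 7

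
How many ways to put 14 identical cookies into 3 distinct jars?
C(14+3-1, 3-1) = C(16, 2) = 120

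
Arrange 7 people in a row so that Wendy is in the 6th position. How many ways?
Fix one position: (7-1)! = 720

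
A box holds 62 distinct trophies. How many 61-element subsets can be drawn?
C(62,61) = 62!/(61!×1!) = 62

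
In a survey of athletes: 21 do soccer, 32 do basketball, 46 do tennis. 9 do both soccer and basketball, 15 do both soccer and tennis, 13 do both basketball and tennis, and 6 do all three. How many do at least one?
|A∪B∪C| = 21+32+46-9-15-13+6 = 68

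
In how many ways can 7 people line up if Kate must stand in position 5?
Fix one position: (7-1)! = 720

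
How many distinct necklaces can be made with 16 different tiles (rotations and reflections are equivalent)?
(16-1)!/2 = 1307674368000/2 = 653837184000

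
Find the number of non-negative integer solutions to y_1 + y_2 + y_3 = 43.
C(43+3-1, 3-1) = C(45, 2) = 990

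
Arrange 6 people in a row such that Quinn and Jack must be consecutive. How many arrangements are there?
Treat the 2 as one block: (6-2+1)! × 2! = 120 × 2 = 240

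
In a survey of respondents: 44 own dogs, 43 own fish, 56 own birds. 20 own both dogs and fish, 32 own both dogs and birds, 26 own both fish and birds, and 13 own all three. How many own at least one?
|A∪B∪C| = 44+43+56-20-32-26+13 = 78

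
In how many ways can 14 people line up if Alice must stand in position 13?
Fix one position: (14-1)! = 6227020800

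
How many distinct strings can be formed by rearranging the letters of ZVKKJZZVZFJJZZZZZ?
17! / (9! × 2! × 3! × 1! × 2!) = 40840800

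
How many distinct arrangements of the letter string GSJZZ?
5! / (1! × 1! × 2! × 1!) = 60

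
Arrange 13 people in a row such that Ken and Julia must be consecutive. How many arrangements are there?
Treat the 2 as one block: (13-2+1)! × 2! = 479001600 × 2 = 958003200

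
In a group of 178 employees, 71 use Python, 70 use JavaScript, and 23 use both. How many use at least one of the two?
|A∪B| = |A| + |B| - |A∩B| = 71 + 70 - 23 = 118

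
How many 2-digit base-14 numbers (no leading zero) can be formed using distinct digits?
First digit: 13 choices (nonzero). Then descending: 13 × 13 = 169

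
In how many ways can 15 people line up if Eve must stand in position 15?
Fix one position: (15-1)! = 87178291200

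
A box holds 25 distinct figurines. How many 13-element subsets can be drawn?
C(25,13) = 25!/(13!×12!) = 5200300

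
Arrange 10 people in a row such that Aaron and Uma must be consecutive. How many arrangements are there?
Treat the 2 as one block: (10-2+1)! × 2! = 362880 × 2 = 725760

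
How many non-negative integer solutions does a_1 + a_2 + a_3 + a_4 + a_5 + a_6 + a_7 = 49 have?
C(49+7-1, 7-1) = C(55, 6) = 28989675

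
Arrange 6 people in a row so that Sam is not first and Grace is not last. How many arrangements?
By inclusion-exclusion: 6! - 2×(6-1)! + (6-2)! = 720 - 240 + 24 = 504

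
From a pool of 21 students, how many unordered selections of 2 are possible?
C(21,2) = 21!/(2!×19!) = 210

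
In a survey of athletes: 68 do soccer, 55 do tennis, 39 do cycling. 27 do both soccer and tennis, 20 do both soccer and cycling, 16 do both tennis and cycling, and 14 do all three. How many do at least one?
|A∪B∪C| = 68+55+39-27-20-16+14 = 113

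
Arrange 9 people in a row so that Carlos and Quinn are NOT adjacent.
Total - adjacent = 9! - (9-1)!×2 = 362880 - 80640 = 282240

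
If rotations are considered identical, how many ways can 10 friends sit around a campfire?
Circular: fix one position, arrange the rest. (10-1)! = 362880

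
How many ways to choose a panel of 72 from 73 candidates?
C(73,72) = 73!/(72!×1!) = 73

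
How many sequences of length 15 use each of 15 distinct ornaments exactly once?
15! = 1307674368000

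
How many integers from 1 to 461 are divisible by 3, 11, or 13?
⌊461/3⌋+⌊461/11⌋+⌊461/13⌋ - ⌊461/33⌋-⌊461/39⌋-⌊461/143⌋ + ⌊461/429⌋ = 153+41+35 - 13-11-3 + 1 = 203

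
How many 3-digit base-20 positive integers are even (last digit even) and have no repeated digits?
Last∈{0,2,4,6,8,10,12,14,16,18}. Last=0: 342. Last nonzero: 9×18×P(18,1) = 2916. Total = 3258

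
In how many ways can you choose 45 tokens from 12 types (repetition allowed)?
C(45+12-1, 12-1) = C(56, 11) = 148902215280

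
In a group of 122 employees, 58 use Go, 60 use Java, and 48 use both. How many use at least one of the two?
|A∪B| = |A| + |B| - |A∩B| = 58 + 60 - 48 = 70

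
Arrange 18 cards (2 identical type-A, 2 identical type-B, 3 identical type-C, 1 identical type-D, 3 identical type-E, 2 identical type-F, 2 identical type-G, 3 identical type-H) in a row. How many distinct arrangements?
18! / (2! × 2! × 3! × 1! × 3! × 2! × 2! × 3!) = 1852538688000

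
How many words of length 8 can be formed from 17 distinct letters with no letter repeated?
P(17,8) = 17!/(17-8)! = 980179200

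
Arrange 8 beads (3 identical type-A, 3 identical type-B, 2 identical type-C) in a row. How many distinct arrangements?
8! / (3! × 3! × 2!) = 560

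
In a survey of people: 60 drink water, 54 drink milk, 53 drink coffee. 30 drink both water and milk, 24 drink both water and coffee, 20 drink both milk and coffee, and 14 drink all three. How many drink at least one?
|A∪B∪C| = 60+54+53-30-24-20+14 = 107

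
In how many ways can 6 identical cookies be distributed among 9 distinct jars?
C(6+9-1, 9-1) = C(14, 8) = 3003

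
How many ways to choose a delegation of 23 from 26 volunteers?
C(26,23) = 26!/(23!×3!) = 2600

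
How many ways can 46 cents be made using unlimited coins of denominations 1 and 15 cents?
Coefficient of x^46 in 1/(1-x^1) · 1/(1-x^15). Use j coins of 15 for j = 0..⌊46/15⌋ = 3, the rest in 1s: 3 + 1 = 4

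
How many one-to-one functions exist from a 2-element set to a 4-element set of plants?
P(4,2) = 4!/(4-2)! = 12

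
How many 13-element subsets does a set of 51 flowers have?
C(51,13) = 51!/(13!×38!) = 476260169700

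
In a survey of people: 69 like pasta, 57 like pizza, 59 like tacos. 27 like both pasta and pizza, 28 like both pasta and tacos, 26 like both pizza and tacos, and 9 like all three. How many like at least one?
|A∪B∪C| = 69+57+59-27-28-26+9 = 113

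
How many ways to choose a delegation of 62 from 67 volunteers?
C(67,62) = 67!/(62!×5!) = 9657648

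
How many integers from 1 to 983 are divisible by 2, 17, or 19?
⌊983/2⌋+⌊983/17⌋+⌊983/19⌋ - ⌊983/34⌋-⌊983/38⌋-⌊983/323⌋ + ⌊983/646⌋ = 491+57+51 - 28-25-3 + 1 = 544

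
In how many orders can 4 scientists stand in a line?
4! = 24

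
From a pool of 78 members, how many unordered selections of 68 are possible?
C(78,68) = 78!/(68!×10!) = 1258315963905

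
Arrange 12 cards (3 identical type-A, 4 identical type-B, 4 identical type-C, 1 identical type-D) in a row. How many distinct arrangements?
12! / (3! × 4! × 4! × 1!) = 138600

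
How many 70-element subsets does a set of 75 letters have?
C(75,70) = 75!/(70!×5!) = 17259390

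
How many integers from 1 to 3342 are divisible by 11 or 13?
⌊3342/11⌋ + ⌊3342/13⌋ - ⌊3342/143⌋ = 303 + 257 - 23 = 537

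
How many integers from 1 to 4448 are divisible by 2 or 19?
⌊4448/2⌋ + ⌊4448/19⌋ - ⌊4448/38⌋ = 2224 + 234 - 117 = 2341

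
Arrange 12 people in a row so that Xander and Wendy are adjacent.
Treat as block: (12-1)! × 2! = 39916800 × 2 = 79833600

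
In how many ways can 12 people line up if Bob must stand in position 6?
Fix one position: (12-1)! = 39916800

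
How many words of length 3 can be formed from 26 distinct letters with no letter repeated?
P(26,3) = 26!/(26-3)! = 15600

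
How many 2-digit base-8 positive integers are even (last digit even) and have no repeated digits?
Last∈{0,2,4,6}. Last=0: 7. Last nonzero: 3×6×P(6,0) = 18. Total = 25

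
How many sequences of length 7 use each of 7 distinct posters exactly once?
7! = 5040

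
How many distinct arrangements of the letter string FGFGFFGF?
8! / (5! × 3!) = 56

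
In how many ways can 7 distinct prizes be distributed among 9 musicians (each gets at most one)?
P(9,7) = 9!/(9-7)! = 181440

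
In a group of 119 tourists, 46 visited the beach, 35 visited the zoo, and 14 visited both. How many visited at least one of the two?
|A∪B| = |A| + |B| - |A∩B| = 46 + 35 - 14 = 67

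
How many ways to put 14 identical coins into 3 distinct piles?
C(14+3-1, 3-1) = C(16, 2) = 120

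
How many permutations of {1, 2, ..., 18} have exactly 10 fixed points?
Choose the 10 fixed points C(18,10) = 43758, derange the rest: !8 = Σ_{j=0}^{8} (-1)^j·8!/j! = 40320 - 40320 + 20160 - 6720 + 1680 - 336 + 56 - 8 + 1 = 14833. Product = 43758 × 14833 = 649062414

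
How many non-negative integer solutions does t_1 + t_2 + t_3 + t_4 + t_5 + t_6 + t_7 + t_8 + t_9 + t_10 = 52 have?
C(52+10-1, 10-1) = C(61, 9) = 17341763505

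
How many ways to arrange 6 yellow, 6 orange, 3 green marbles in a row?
15! / (6! × 6! × 3!) = 420420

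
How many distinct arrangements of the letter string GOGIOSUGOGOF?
12! / (4! × 4! × 1! × 1! × 1! × 1!) = 831600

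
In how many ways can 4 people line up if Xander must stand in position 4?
Fix one position: (4-1)! = 6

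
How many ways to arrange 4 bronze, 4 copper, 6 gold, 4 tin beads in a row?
18! / (4! × 4! × 6! × 4!) = 643242600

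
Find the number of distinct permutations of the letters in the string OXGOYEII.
8! / (2! × 1! × 1! × 1! × 1! × 2!) = 10080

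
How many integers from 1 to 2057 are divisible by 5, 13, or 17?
⌊2057/5⌋+⌊2057/13⌋+⌊2057/17⌋ - ⌊2057/65⌋-⌊2057/85⌋-⌊2057/221⌋ + ⌊2057/1105⌋ = 411+158+121 - 31-24-9 + 1 = 627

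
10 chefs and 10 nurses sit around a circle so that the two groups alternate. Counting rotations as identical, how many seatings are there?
Fix one of the chefs: (10-1)! ways for the remaining chefs, × 10! ways for the nurses = 362880 × 3628800 = 1316818944000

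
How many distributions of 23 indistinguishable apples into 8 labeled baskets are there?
C(23+8-1, 8-1) = C(30, 7) = 2035800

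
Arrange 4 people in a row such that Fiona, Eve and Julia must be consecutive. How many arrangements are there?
Treat the 3 as one block: (4-3+1)! × 3! = 2 × 6 = 12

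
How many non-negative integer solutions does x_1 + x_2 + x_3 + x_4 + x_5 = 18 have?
C(18+5-1, 5-1) = C(22, 4) = 7315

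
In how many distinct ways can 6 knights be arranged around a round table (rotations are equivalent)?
Circular: fix one position, arrange the rest. (6-1)! = 120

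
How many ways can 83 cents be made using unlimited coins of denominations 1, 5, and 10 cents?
Coefficient of x^83 in 1/(1-x^1) · 1/(1-x^5) · 1/(1-x^10). Case on j = number of 10-cent coins (j = 0..8); remainder r = 83 - 10j is made from {1,5} in ⌊r/5⌋+1 ways. r = 83, 73, 63, 53, 43, 33, 23, 13, 3 → 17 + 15 + 13 + 11 + 9 + 7 + 5 + 3 + 1 = 81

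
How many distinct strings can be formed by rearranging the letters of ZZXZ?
4! / (3! × 1!) = 4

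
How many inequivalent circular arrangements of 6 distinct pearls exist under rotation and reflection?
(6-1)!/2 = 120/2 = 60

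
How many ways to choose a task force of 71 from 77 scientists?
C(77,71) = 77!/(71!×6!) = 237093780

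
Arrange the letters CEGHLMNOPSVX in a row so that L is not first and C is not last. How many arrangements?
By inclusion-exclusion: 12! - 2×(12-1)! + (12-2)! = 479001600 - 79833600 + 3628800 = 402796800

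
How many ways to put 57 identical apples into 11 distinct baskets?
C(57+11-1, 11-1) = C(67, 10) = 247994680648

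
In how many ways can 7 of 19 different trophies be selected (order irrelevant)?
C(19,7) = 19!/(7!×12!) = 50388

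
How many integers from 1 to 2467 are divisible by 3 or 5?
⌊2467/3⌋ + ⌊2467/5⌋ - ⌊2467/15⌋ = 822 + 493 - 164 = 1151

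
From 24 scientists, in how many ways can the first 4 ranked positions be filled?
P(24,4) = 24!/(24-4)! = 255024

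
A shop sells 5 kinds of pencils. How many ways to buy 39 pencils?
C(39+5-1, 5-1) = C(43, 4) = 123410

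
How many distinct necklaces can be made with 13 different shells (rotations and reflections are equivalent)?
(13-1)!/2 = 479001600/2 = 239500800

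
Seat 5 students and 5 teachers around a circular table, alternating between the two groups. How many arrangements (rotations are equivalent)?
Fix one of the students: (5-1)! ways for the remaining students, × 5! ways for the teachers = 24 × 120 = 2880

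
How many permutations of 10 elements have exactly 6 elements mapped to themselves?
Choose the 6 fixed points C(10,6) = 210, derange the rest: !4 = Σ_{j=0}^{4} (-1)^j·4!/j! = 24 - 24 + 12 - 4 + 1 = 9. Product = 210 × 9 = 1890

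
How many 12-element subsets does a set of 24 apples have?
C(24,12) = 24!/(12!×12!) = 2704156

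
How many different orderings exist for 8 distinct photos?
8! = 40320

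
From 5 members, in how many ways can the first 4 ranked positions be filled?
P(5,4) = 5!/(5-4)! = 120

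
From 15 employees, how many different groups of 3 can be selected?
C(15,3) = 15!/(3!×12!) = 455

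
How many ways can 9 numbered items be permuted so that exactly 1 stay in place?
Choose the 1 fixed point C(9,1) = 9, derange the rest: !8 = Σ_{j=0}^{8} (-1)^j·8!/j! = 40320 - 40320 + 20160 - 6720 + 1680 - 336 + 56 - 8 + 1 = 14833. Product = 9 × 14833 = 133497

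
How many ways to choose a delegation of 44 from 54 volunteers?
C(54,44) = 54!/(44!×10!) = 23930713170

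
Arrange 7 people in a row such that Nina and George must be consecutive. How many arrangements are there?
Treat the 2 as one block: (7-2+1)! × 2! = 720 × 2 = 1440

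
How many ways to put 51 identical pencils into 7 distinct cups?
C(51+7-1, 7-1) = C(57, 6) = 36288252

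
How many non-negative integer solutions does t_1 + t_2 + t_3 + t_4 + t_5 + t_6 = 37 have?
C(37+6-1, 6-1) = C(42, 5) = 850668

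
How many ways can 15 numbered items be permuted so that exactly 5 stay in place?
Choose the 5 fixed points C(15,5) = 3003, derange the rest: !10 = Σ_{j=0}^{10} (-1)^j·10!/j! = 3628800 - 3628800 + 1814400 - 604800 + 151200 - 30240 + 5040 - 720 + 90 - 10 + 1 = 1334961. Product = 3003 × 1334961 = 4008887883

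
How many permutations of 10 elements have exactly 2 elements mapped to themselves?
Choose the 2 fixed points C(10,2) = 45, derange the rest: !8 = Σ_{j=0}^{8} (-1)^j·8!/j! = 40320 - 40320 + 20160 - 6720 + 1680 - 336 + 56 - 8 + 1 = 14833. Product = 45 × 14833 = 667485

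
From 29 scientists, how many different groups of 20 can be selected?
C(29,20) = 29!/(20!×9!) = 10015005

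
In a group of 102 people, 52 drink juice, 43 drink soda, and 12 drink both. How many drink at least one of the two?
|A∪B| = |A| + |B| - |A∩B| = 52 + 43 - 12 = 83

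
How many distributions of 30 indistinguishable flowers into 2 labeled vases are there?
C(30+2-1, 2-1) = C(31, 1) = 31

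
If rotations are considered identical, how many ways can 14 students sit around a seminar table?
Circular: fix one position, arrange the rest. (14-1)! = 6227020800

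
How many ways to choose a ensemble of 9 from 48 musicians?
C(48,9) = 48!/(9!×39!) = 1677106640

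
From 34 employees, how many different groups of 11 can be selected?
C(34,11) = 34!/(11!×23!) = 286097760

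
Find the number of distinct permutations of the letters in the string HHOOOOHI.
8! / (1! × 4! × 3!) = 280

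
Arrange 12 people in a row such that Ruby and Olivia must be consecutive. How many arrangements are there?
Treat the 2 as one block: (12-2+1)! × 2! = 39916800 × 2 = 79833600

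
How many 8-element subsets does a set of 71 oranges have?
C(71,8) = 71!/(8!×63!) = 10639125640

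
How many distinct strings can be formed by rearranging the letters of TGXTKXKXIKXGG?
13! / (4! × 1! × 2! × 3! × 3!) = 3603600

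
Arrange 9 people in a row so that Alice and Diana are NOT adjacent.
Total - adjacent = 9! - (9-1)!×2 = 362880 - 80640 = 282240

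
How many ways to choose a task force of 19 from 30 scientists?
C(30,19) = 30!/(19!×11!) = 54627300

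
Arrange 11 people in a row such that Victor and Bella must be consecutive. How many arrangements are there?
Treat the 2 as one block: (11-2+1)! × 2! = 3628800 × 2 = 7257600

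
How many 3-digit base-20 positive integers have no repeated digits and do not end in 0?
Last digit: 19 nonzero choices. First digit: 18 (nonzero, ≠last). Middle 1: P(18,1) = 18. Total = 6156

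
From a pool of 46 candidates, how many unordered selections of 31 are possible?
C(46,31) = 46!/(31!×15!) = 511738760544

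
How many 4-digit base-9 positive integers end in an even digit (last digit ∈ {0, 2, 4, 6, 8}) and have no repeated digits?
Last∈{0,2,4,6,8}. Last=0: 336. Last nonzero: 4×7×P(7,2) = 1176. Total = 1512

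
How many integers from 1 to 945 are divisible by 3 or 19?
⌊945/3⌋ + ⌊945/19⌋ - ⌊945/57⌋ = 315 + 49 - 16 = 348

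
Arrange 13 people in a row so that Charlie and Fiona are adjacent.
Treat as block: (13-1)! × 2! = 479001600 × 2 = 958003200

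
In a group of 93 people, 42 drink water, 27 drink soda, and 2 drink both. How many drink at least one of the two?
|A∪B| = |A| + |B| - |A∩B| = 42 + 27 - 2 = 67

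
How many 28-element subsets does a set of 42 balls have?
C(42,28) = 42!/(28!×14!) = 52860229080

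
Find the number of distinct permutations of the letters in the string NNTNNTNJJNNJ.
12! / (7! × 3! × 2!) = 7920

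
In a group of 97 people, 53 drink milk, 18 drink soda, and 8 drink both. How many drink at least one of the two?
|A∪B| = |A| + |B| - |A∩B| = 53 + 18 - 8 = 63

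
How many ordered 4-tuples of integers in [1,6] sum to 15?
Coefficient of x^15 in (x + x² + ... + x^6)^4. By inclusion-exclusion on dice exceeding 6: Σ_j (-1)^j C(4,j)·C(15-1-6j, 3) = C(4,0)·C(14,3) - C(4,1)·C(8,3) = 1·364 - 4·56 = 140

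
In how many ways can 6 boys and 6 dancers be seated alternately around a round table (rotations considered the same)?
Fix one of the boys: (6-1)! ways for the remaining boys, × 6! ways for the dancers = 120 × 720 = 86400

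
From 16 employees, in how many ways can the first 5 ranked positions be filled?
P(16,5) = 16!/(16-5)! = 524160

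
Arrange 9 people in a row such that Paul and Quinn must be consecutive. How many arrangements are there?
Treat the 2 as one block: (9-2+1)! × 2! = 40320 × 2 = 80640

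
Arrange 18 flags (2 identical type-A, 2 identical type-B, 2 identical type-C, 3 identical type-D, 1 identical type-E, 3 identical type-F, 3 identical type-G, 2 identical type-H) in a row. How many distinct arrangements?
18! / (2! × 2! × 2! × 3! × 1! × 3! × 3! × 2!) = 1852538688000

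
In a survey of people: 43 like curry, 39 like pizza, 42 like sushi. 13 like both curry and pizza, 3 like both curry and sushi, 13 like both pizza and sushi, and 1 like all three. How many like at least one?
|A∪B∪C| = 43+39+42-13-3-13+1 = 96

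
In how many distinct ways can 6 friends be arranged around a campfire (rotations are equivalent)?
Circular: fix one position, arrange the rest. (6-1)! = 120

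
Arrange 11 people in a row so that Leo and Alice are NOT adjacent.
Total - adjacent = 11! - (11-1)!×2 = 39916800 - 7257600 = 32659200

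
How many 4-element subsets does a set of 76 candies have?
C(76,4) = 76!/(4!×72!) = 1282975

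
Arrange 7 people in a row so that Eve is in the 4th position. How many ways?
Fix one position: (7-1)! = 720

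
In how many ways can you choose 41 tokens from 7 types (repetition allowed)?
C(41+7-1, 7-1) = C(47, 6) = 10737573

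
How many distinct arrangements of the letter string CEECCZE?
7! / (3! × 3! × 1!) = 140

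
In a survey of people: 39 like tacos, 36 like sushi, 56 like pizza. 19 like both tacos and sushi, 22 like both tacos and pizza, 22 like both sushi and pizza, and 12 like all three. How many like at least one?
|A∪B∪C| = 39+36+56-19-22-22+12 = 80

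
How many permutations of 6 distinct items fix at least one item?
Complement of the derangements. !6 = Σ_{j=0}^{6} (-1)^j·6!/j! = 720 - 720 + 360 - 120 + 30 - 6 + 1 = 265. 6! - !6 = 720 - 265 = 455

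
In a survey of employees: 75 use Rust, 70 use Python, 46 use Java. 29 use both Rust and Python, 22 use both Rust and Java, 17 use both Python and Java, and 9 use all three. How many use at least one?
|A∪B∪C| = 75+70+46-29-22-17+9 = 132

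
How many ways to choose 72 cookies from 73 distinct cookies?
C(73,72) = 73!/(72!×1!) = 73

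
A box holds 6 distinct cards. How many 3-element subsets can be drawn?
C(6,3) = 6!/(3!×3!) = 20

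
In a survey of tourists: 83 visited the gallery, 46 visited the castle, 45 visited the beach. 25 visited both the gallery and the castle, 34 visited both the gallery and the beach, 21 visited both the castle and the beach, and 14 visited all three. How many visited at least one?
|A∪B∪C| = 83+46+45-25-34-21+14 = 108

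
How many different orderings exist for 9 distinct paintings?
9! = 362880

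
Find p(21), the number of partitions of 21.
Pentagonal recurrence p(n) = p(n-1) + p(n-2) - p(n-5) - p(n-7) + p(n-12) + p(n-15) - ... gives p(0..20) = 1, 1, 2, 3, 5, 7, 11, 15, 22, 30, 42, 56, 77, 101, 135, 176, 231, 297, 385, 490, 627. p(21) = p(20) + p(19) - p(16) - p(14) + p(9) + p(6) = 627 + 490 - 231 - 135 + 30 + 11 = 792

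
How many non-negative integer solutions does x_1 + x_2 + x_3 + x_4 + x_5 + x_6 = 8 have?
C(8+6-1, 6-1) = C(13, 5) = 1287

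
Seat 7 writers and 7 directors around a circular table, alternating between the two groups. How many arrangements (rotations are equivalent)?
Fix one of the writers: (7-1)! ways for the remaining writers, × 7! ways for the directors = 720 × 5040 = 3628800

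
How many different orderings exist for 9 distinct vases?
9! = 362880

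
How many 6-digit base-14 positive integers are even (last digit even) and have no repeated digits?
Last∈{0,2,4,6,8,10,12}. Last=0: 154440. Last nonzero: 6×12×P(12,4) = 855360. Total = 1009800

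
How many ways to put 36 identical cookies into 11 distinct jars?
C(36+11-1, 11-1) = C(46, 10) = 4076350421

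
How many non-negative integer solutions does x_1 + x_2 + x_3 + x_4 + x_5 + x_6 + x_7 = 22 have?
C(22+7-1, 7-1) = C(28, 6) = 376740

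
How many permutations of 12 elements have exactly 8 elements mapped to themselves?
Choose the 8 fixed points C(12,8) = 495, derange the rest: !4 = Σ_{j=0}^{4} (-1)^j·4!/j! = 24 - 24 + 12 - 4 + 1 = 9. Product = 495 × 9 = 4455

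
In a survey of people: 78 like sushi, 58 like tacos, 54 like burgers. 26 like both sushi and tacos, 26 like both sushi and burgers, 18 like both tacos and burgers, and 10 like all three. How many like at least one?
|A∪B∪C| = 78+58+54-26-26-18+10 = 130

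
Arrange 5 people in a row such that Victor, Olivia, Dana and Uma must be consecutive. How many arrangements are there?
Treat the 4 as one block: (5-4+1)! × 4! = 2 × 24 = 48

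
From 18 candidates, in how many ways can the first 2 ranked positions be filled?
P(18,2) = 18!/(18-2)! = 306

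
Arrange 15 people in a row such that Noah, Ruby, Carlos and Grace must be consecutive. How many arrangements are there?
Treat the 4 as one block: (15-4+1)! × 4! = 479001600 × 24 = 11496038400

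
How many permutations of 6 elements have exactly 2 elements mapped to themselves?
Choose the 2 fixed points C(6,2) = 15, derange the rest: !4 = Σ_{j=0}^{4} (-1)^j·4!/j! = 24 - 24 + 12 - 4 + 1 = 9. Product = 15 × 9 = 135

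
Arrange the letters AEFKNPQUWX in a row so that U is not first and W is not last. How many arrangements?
By inclusion-exclusion: 10! - 2×(10-1)! + (10-2)! = 3628800 - 725760 + 40320 = 2943360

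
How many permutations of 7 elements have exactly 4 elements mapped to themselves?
Choose the 4 fixed points C(7,4) = 35, derange the rest: !3 = Σ_{j=0}^{3} (-1)^j·3!/j! = 6 - 6 + 3 - 1 = 2. Product = 35 × 2 = 70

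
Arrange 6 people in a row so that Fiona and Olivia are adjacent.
Treat as block: (6-1)! × 2! = 120 × 2 = 240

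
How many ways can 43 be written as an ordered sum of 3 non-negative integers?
C(43+3-1, 3-1) = C(45, 2) = 990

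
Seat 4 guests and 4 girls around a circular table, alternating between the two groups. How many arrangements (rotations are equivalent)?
Fix one of the guests: (4-1)! ways for the remaining guests, × 4! ways for the girls = 6 × 24 = 144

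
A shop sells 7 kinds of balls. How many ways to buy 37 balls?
C(37+7-1, 7-1) = C(43, 6) = 6096454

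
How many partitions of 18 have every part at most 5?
Let r_j(i) = number of partitions of i into parts ≤ j, for i = 0..18. r_1(i) = 1 for all i; r_j(i) = r_{j-1}(i) + r_j(i-j). Rows j = 2..5: ≤2: 1 1 2 2 3 3 4 4 5 5 6 6 7 7 8 8 9 9 10; ≤3: 1 1 2 3 4 5 7 8 10 12 14 16 19 21 24 27 30 33 37; ≤4: 1 1 2 3 5 6 9 11 15 18 23 27 34 39 47 54 64 72 84; ≤5: 1 1 2 3 5 7 10 13 18 23 30 37 47 57 70 84 101 119 141. r_5(18) = 141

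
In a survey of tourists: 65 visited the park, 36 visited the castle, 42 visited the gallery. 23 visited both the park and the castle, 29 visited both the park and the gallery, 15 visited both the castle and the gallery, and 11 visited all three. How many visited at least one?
|A∪B∪C| = 65+36+42-23-29-15+11 = 87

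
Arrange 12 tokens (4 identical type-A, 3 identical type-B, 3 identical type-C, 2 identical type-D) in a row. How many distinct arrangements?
12! / (4! × 3! × 3! × 2!) = 277200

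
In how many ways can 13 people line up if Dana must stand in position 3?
Fix one position: (13-1)! = 479001600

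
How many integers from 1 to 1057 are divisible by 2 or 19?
⌊1057/2⌋ + ⌊1057/19⌋ - ⌊1057/38⌋ = 528 + 55 - 27 = 556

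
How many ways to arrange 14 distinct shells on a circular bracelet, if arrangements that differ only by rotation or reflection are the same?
(14-1)!/2 = 6227020800/2 = 3113510400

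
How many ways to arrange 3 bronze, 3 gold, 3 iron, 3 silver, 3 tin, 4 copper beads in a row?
19! / (3! × 3! × 3! × 3! × 3! × 4!) = 651819168000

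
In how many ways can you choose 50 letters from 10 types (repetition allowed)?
C(50+10-1, 10-1) = C(59, 9) = 12565671261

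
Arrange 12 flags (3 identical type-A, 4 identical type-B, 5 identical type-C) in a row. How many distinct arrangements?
12! / (3! × 4! × 5!) = 27720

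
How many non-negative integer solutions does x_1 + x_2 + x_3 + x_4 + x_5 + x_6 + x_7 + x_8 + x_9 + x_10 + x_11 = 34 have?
C(34+11-1, 11-1) = C(44, 10) = 2481256778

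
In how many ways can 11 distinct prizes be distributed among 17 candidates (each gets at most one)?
P(17,11) = 17!/(17-11)! = 494010316800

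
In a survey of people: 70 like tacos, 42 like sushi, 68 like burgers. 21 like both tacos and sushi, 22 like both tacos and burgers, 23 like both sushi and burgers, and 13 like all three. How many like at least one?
|A∪B∪C| = 70+42+68-21-22-23+13 = 127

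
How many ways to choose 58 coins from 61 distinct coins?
C(61,58) = 61!/(58!×3!) = 35990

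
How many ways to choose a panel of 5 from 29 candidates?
C(29,5) = 29!/(5!×24!) = 118755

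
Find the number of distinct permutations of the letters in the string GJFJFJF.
7! / (3! × 1! × 3!) = 140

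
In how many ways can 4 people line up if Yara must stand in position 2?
Fix one position: (4-1)! = 6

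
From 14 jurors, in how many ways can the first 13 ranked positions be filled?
P(14,13) = 14!/(14-13)! = 87178291200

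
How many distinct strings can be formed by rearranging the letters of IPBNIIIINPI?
11! / (1! × 2! × 6! × 2!) = 13860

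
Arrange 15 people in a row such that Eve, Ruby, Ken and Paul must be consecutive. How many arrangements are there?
Treat the 4 as one block: (15-4+1)! × 4! = 479001600 × 24 = 11496038400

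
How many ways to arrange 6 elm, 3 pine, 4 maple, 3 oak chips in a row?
16! / (6! × 3! × 4! × 3!) = 33633600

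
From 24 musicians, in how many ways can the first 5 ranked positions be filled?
P(24,5) = 24!/(24-5)! = 5100480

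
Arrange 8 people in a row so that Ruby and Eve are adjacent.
Treat as block: (8-1)! × 2! = 5040 × 2 = 10080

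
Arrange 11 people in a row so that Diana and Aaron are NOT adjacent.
Total - adjacent = 11! - (11-1)!×2 = 39916800 - 7257600 = 32659200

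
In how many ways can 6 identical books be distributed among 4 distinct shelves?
C(6+4-1, 4-1) = C(9, 3) = 84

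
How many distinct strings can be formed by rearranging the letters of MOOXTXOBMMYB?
12! / (3! × 2! × 1! × 2! × 3! × 1!) = 3326400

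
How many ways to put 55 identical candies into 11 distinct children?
C(55+11-1, 11-1) = C(65, 10) = 179013799328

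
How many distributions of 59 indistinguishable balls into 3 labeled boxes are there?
C(59+3-1, 3-1) = C(61, 2) = 1830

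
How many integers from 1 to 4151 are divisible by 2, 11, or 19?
⌊4151/2⌋+⌊4151/11⌋+⌊4151/19⌋ - ⌊4151/22⌋-⌊4151/38⌋-⌊4151/209⌋ + ⌊4151/418⌋ = 2075+377+218 - 188-109-19 + 9 = 2363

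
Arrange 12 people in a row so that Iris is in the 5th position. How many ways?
Fix one position: (12-1)! = 39916800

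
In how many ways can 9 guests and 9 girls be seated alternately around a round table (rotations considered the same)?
Fix one of the guests: (9-1)! ways for the remaining guests, × 9! ways for the girls = 40320 × 362880 = 14631321600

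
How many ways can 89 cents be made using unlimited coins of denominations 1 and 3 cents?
Coefficient of x^89 in 1/(1-x^1) · 1/(1-x^3). Use j coins of 3 for j = 0..⌊89/3⌋ = 29, the rest in 1s: 29 + 1 = 30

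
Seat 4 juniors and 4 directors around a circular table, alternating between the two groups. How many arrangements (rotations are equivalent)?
Fix one of the juniors: (4-1)! ways for the remaining juniors, × 4! ways for the directors = 6 × 24 = 144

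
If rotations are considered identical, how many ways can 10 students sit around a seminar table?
Circular: fix one position, arrange the rest. (10-1)! = 362880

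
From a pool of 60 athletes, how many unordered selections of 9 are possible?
C(60,9) = 60!/(9!×51!) = 14783142660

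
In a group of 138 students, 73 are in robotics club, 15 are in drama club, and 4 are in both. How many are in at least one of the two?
|A∪B| = |A| + |B| - |A∩B| = 73 + 15 - 4 = 84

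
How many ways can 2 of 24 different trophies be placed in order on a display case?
P(24,2) = 24!/(24-2)! = 552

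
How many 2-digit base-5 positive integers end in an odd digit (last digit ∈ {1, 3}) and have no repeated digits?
Last∈{1,3}. Last=0: 0. Last nonzero: 2×3×P(3,0) = 6. Total = 6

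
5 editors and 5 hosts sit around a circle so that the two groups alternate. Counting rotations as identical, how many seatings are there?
Fix one of the editors: (5-1)! ways for the remaining editors, × 5! ways for the hosts = 24 × 120 = 2880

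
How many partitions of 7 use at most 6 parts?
By conjugation, equals partitions of 7 into parts ≤ 6. Let r_j(i) = number of partitions of i into parts ≤ j, for i = 0..7. r_1(i) = 1 for all i; r_j(i) = r_{j-1}(i) + r_j(i-j). Rows j = 2..6: ≤2: 1 1 2 2 3 3 4 4; ≤3: 1 1 2 3 4 5 7 8; ≤4: 1 1 2 3 5 6 9 11; ≤5: 1 1 2 3 5 7 10 13; ≤6: 1 1 2 3 5 7 11 14. r_6(7) = 14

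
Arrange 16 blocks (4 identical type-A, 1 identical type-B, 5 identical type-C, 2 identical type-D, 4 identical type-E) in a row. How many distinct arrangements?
16! / (4! × 1! × 5! × 2! × 4!) = 151351200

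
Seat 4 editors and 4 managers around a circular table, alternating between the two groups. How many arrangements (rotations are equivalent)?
Fix one of the editors: (4-1)! ways for the remaining editors, × 4! ways for the managers = 6 × 24 = 144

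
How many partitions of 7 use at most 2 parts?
By conjugation, equals partitions of 7 into parts ≤ 2. Let r_j(i) = number of partitions of i into parts ≤ j, for i = 0..7. r_1(i) = 1 for all i; r_j(i) = r_{j-1}(i) + r_j(i-j). Rows j = 2..2: ≤2: 1 1 2 2 3 3 4 4. r_2(7) = 4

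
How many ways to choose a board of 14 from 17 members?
C(17,14) = 17!/(14!×3!) = 680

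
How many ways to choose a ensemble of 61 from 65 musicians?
C(65,61) = 65!/(61!×4!) = 677040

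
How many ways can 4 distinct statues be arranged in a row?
4! = 24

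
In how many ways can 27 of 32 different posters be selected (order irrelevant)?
C(32,27) = 32!/(27!×5!) = 201376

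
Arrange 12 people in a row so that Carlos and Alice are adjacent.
Treat as block: (12-1)! × 2! = 39916800 × 2 = 79833600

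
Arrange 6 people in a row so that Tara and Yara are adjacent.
Treat as block: (6-1)! × 2! = 120 × 2 = 240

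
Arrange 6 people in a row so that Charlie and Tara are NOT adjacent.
Total - adjacent = 6! - (6-1)!×2 = 720 - 240 = 480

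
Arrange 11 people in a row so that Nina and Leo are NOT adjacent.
Total - adjacent = 11! - (11-1)!×2 = 39916800 - 7257600 = 32659200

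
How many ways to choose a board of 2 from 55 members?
C(55,2) = 55!/(2!×53!) = 1485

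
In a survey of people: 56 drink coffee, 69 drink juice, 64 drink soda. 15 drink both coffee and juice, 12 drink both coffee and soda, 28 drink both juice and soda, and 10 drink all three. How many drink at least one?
|A∪B∪C| = 56+69+64-15-12-28+10 = 144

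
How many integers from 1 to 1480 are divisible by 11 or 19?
⌊1480/11⌋ + ⌊1480/19⌋ - ⌊1480/209⌋ = 134 + 77 - 7 = 204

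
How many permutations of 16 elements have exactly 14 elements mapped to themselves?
Choose the 14 fixed points C(16,14) = 120, derange the rest: !2 = Σ_{j=0}^{2} (-1)^j·2!/j! = 2 - 2 + 1 = 1. Product = 120 × 1 = 120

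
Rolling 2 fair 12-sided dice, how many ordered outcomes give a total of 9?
Coefficient of x^9 in (x + x² + ... + x^12)^2. By inclusion-exclusion on dice exceeding 12: Σ_j (-1)^j C(2,j)·C(9-1-12j, 1) = C(2,0)·C(8,1) = 1·8 = 8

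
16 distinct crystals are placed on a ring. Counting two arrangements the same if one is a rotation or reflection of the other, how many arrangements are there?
(16-1)!/2 = 1307674368000/2 = 653837184000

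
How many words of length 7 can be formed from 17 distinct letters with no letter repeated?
P(17,7) = 17!/(17-7)! = 98017920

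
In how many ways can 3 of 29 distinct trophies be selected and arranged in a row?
P(29,3) = 29!/(29-3)! = 21924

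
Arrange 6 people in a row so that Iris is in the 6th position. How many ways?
Fix one position: (6-1)! = 120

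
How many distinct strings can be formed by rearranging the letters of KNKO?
4! / (2! × 1! × 1!) = 12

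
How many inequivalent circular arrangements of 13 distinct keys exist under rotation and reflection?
(13-1)!/2 = 479001600/2 = 239500800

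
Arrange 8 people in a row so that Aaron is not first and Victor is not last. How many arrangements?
By inclusion-exclusion: 8! - 2×(8-1)! + (8-2)! = 40320 - 10080 + 720 = 30960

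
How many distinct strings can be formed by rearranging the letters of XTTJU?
5! / (1! × 2! × 1! × 1!) = 60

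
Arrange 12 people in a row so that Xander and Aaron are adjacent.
Treat as block: (12-1)! × 2! = 39916800 × 2 = 79833600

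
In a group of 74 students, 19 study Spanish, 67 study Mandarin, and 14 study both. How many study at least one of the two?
|A∪B| = |A| + |B| - |A∩B| = 19 + 67 - 14 = 72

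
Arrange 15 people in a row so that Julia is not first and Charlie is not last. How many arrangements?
By inclusion-exclusion: 15! - 2×(15-1)! + (15-2)! = 1307674368000 - 174356582400 + 6227020800 = 1139544806400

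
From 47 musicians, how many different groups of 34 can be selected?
C(47,34) = 47!/(34!×13!) = 140676848445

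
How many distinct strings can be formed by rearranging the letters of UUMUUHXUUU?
10! / (1! × 7! × 1! × 1!) = 720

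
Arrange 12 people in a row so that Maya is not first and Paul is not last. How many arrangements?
By inclusion-exclusion: 12! - 2×(12-1)! + (12-2)! = 479001600 - 79833600 + 3628800 = 402796800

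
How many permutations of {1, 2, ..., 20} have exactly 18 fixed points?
Choose the 18 fixed points C(20,18) = 190, derange the rest: !2 = Σ_{j=0}^{2} (-1)^j·2!/j! = 2 - 2 + 1 = 1. Product = 190 × 1 = 190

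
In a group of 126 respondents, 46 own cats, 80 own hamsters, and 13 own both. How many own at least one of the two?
|A∪B| = |A| + |B| - |A∩B| = 46 + 80 - 13 = 113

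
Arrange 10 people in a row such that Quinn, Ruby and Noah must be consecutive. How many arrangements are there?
Treat the 3 as one block: (10-3+1)! × 3! = 40320 × 6 = 241920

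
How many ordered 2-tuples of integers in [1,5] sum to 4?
Coefficient of x^4 in (x + x² + ... + x^5)^2. By inclusion-exclusion on dice exceeding 5: Σ_j (-1)^j C(2,j)·C(4-1-5j, 1) = C(2,0)·C(3,1) = 1·3 = 3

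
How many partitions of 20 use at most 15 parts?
By conjugation, equals partitions of 20 into parts ≤ 15. Let r_j(i) = number of partitions of i into parts ≤ j, for i = 0..20. r_1(i) = 1 for all i; r_j(i) = r_{j-1}(i) + r_j(i-j). Rows j = 2..15: ≤2: 1 1 2 2 3 3 4 4 5 5 6 6 7 7 8 8 9 9 10 10 11; ≤3: 1 1 2 3 4 5 7 8 10 12 14 16 19 21 24 27 30 33 37 40 44; ≤4: 1 1 2 3 5 6 9 11 15 18 23 27 34 39 47 54 64 72 84 94 108; ≤5: 1 1 2 3 5 7 10 13 18 23 30 37 47 57 70 84 101 119 141 164 192; ≤6: 1 1 2 3 5 7 11 14 20 26 35 44 58 71 90 110 136 163 199 235 282; ≤7: 1 1 2 3 5 7 11 15 21 28 38 49 65 82 105 131 164 201 248 300 364; ≤8: 1 1 2 3 5 7 11 15 22 29 40 52 70 89 116 146 186 230 288 352 434; ≤9: 1 1 2 3 5 7 11 15 22 30 41 54 73 94 123 157 201 252 318 393 488; ≤10: 1 1 2 3 5 7 11 15 22 30 42 55 75 97 128 164 212 267 340 423 530; ≤11: 1 1 2 3 5 7 11 15 22 30 42 56 76 99 131 169 219 278 355 445 560; ≤12: 1 1 2 3 5 7 11 15 22 30 42 56 77 100 133 172 224 285 366 460 582; ≤13: 1 1 2 3 5 7 11 15 22 30 42 56 77 101 134 174 227 290 373 471 597; ≤14: 1 1 2 3 5 7 11 15 22 30 42 56 77 101 135 175 229 293 378 478 608; ≤15: 1 1 2 3 5 7 11 15 22 30 42 56 77 101 135 176 230 295 381 483 615. r_15(20) = 615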